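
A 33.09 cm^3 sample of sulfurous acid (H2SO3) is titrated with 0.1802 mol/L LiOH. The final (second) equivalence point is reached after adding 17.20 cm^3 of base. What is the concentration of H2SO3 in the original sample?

0.0468 M

n(LiOH) = 0.1802 x 0.01720 = 0.003099 mol.
At the final (second) equivalence point, 2 mol OH^- react per mol H2SO3, so n(H2SO3) = 0.003099 / 2 = 0.001550 mol.
[H2SO3] = 0.001550 / 0.03309 L = 0.0468 M.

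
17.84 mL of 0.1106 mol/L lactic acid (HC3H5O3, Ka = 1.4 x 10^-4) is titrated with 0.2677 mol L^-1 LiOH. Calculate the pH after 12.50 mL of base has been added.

12.66

n(acid) = 0.1106 x 0.01784 = 0.001973 mol; n(LiOH) added = 0.2677 x 0.01250 = 0.003346 mol.
Base is in excess by 0.003346 - 0.001973 = 0.001373 mol in a total volume of 0.03034 L.
[OH^-] = 0.001373/0.03034 = 0.04526 M, so pOH = 1.34 and pH = 14.00 - 1.34 = 12.66.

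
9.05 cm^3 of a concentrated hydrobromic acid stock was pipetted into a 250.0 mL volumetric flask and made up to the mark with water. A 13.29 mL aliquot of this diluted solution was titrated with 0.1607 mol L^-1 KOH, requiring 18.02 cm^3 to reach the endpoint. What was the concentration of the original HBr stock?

n(KOH) = 0.1607 x 0.01802 = 0.002896 mol.
n(HBr) in the aliquot = 0.002896 mol.
[diluted HBr] = 0.002896 / 0.01329 = 0.2179 M.
Dilution factor = 250.0/9.050 = 27.62, so [stock] = 0.2179 x 27.62 = 6.02 M.

6.02 M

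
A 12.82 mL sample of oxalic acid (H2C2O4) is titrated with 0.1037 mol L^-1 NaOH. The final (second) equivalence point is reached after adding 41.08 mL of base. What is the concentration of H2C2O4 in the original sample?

n(NaOH) = 0.1037 x 0.04108 = 0.004260 mol.
At the final (second) equivalence point, 2 mol OH^- react per mol H2C2O4, so n(H2C2O4) = 0.004260 / 2 = 0.002130 mol.
[H2C2O4] = 0.002130 / 0.01282 L = 0.166 M.

0.166 M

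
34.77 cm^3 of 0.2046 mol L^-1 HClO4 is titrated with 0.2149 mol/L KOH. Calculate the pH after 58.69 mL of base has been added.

n(acid) = 0.2046 x 0.03477 = 0.007114 mol; n(KOH) added = 0.2149 x 0.05869 = 0.01261 mol.
Base is in excess by 0.01261 - 0.007114 = 0.005499 mol in a total volume of 0.09346 L.
[OH^-] = 0.005499/0.09346 = 0.05883 M, so pOH = 1.23 and pH = 14.00 - 1.23 = 12.77.

12.77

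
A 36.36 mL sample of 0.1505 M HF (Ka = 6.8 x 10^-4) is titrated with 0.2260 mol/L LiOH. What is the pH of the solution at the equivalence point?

8.06

n(HF) = 0.1505 x 0.03636 = 0.005472 mol; V(LiOH) at equivalence = 0.005472/0.2260 = 0.02421 L.
At equivalence all the acid is converted to F-; total volume = 0.03636 + 0.02421 = 0.06057 L, so [F-] = 0.005472/0.06057 = 0.09034 M.
Kb = Kw/Ka = 1.0e-14 / 6.8 x 10^-4 = 1.47e-11.
[OH^-] = sqrt(Kb x [F-]) = sqrt(1.47e-11 x 0.09034) = 1.15e-6 M.
pOH = 5.94, so pH = 14.00 - 5.94 = 8.06.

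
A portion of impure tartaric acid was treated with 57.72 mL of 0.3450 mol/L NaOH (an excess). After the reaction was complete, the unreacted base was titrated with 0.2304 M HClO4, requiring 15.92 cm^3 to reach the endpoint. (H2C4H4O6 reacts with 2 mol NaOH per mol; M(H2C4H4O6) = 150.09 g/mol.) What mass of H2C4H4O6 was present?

1.22 g

Total n(NaOH) added = 0.3450 x 0.05772 = 0.01991 mol.
n(HClO4) used = 0.2304 x 0.01592 = 0.003668 mol, which equals the excess n(NaOH).
So n(NaOH) consumed by the sample = 0.01991 - 0.003668 = 0.01625 mol.
n(H2C4H4O6) = 0.01625 / 2 = 0.008123 mol.
mass = 0.008123 mol x 150.09 g/mol = 1.22 g.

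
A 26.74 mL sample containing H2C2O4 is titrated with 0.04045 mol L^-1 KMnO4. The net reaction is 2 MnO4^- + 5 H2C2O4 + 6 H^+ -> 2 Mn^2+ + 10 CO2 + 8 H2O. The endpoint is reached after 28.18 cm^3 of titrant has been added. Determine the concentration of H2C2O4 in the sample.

0.107 M

n(KMnO4) = 0.04045 x 0.02818 = 0.001140 mol.
From the balanced equation, 2 mol KMnO4 reacts with 5 mol H2C2O4, so n(H2C2O4) = 0.001140 x 5/2 = 0.002850 mol.
[H2C2O4] = 0.002850 / 0.02674 L = 0.107 M.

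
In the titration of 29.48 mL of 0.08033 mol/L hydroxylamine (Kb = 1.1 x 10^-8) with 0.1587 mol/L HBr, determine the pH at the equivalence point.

n(NH2OH) = 0.08033 x 0.02948 = 0.002368 mol; V(HBr) at equivalence = 0.002368/0.1587 = 0.01492 L.
At equivalence the base is fully converted to NH3OH+; total volume = 0.04440 L, so [NH3OH+] = 0.002368/0.04440 = 0.05333 M.
Ka(NH3OH+) = Kw/Kb = 1.0e-14 / 1.1 x 10^-8 = 9.09e-7.
[H^+] = sqrt(Ka x [NH3OH+]) = sqrt(9.09e-7 x 0.05333) = 0.000220 M.
pH = -log(0.000220) = 3.66.

3.66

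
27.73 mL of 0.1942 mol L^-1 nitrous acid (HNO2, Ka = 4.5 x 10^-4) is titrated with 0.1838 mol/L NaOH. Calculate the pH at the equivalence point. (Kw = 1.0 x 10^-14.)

8.16

n(HNO2) = 0.1942 x 0.02773 = 0.005385 mol; V(NaOH) at equivalence = 0.005385/0.1838 = 0.02930 L.
At equivalence all the acid is converted to NO2-; total volume = 0.02773 + 0.02930 = 0.05703 L, so [NO2-] = 0.005385/0.05703 = 0.09443 M.
Kb = Kw/Ka = 1.0e-14 / 4.5 x 10^-4 = 2.22e-11.
[OH^-] = sqrt(Kb x [NO2-]) = sqrt(2.22e-11 x 0.09443) = 1.45e-6 M.
pOH = 5.84, so pH = 14.00 - 5.84 = 8.16.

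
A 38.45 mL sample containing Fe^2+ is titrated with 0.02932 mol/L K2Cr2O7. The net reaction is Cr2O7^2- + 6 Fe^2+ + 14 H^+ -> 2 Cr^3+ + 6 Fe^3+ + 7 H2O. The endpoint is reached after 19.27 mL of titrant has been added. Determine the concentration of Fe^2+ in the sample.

n(K2Cr2O7) = 0.02932 x 0.01927 = 0.0005650 mol.
From the balanced equation, 1 mol K2Cr2O7 reacts with 6 mol Fe^2+, so n(Fe^2+) = 0.0005650 x 6/1 = 0.003390 mol.
[Fe^2+] = 0.003390 / 0.03845 L = 0.0882 M.

0.0882 M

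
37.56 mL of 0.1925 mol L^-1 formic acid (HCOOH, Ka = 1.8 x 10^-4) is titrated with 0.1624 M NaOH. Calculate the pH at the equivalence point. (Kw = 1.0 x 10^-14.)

n(HCOOH) = 0.1925 x 0.03756 = 0.007230 mol; V(NaOH) at equivalence = 0.007230/0.1624 = 0.04452 L.
At equivalence all the acid is converted to HCOO-; total volume = 0.03756 + 0.04452 = 0.08208 L, so [HCOO-] = 0.007230/0.08208 = 0.08809 M.
Kb = Kw/Ka = 1.0e-14 / 1.8 x 10^-4 = 5.56e-11.
[OH^-] = sqrt(Kb x [HCOO-]) = sqrt(5.56e-11 x 0.08809) = 2.21e-6 M.
pOH = 5.66, so pH = 14.00 - 5.66 = 8.34.

8.34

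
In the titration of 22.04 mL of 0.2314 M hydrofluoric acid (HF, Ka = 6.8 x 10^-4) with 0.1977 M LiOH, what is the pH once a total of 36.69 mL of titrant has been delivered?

12.56

n(acid) = 0.2314 x 0.02204 = 0.005100 mol; n(LiOH) added = 0.1977 x 0.03669 = 0.007254 mol.
Base is in excess by 0.007254 - 0.005100 = 0.002154 mol in a total volume of 0.05873 L.
[OH^-] = 0.002154/0.05873 = 0.03667 M, so pOH = 1.44 and pH = 14.00 - 1.44 = 12.56.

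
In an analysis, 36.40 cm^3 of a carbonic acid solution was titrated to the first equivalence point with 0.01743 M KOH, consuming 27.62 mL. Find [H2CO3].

0.0132 M

n(KOH) = 0.01743 x 0.02762 = 0.0004814 mol.
At the first equivalence point, 1 mol OH^- react per mol H2CO3, so n(H2CO3) = 0.0004814 / 1 = 0.0004814 mol.
[H2CO3] = 0.0004814 / 0.03640 L = 0.0132 M.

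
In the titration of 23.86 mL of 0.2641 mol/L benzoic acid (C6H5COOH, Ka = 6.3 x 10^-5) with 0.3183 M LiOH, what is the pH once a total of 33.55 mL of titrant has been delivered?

n(acid) = 0.2641 x 0.02386 = 0.006301 mol; n(LiOH) added = 0.3183 x 0.03355 = 0.01068 mol.
Base is in excess by 0.01068 - 0.006301 = 0.004378 mol in a total volume of 0.05741 L.
[OH^-] = 0.004378/0.05741 = 0.07625 M, so pOH = 1.12 and pH = 14.00 - 1.12 = 12.88.

12.88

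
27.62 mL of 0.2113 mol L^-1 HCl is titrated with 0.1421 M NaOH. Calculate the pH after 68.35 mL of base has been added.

n(acid) = 0.2113 x 0.02762 = 0.005836 mol; n(NaOH) added = 0.1421 x 0.06835 = 0.009713 mol.
Base is in excess by 0.009713 - 0.005836 = 0.003876 mol in a total volume of 0.09597 L.
[OH^-] = 0.003876/0.09597 = 0.04039 M, so pOH = 1.39 and pH = 14.00 - 1.39 = 12.61.

12.61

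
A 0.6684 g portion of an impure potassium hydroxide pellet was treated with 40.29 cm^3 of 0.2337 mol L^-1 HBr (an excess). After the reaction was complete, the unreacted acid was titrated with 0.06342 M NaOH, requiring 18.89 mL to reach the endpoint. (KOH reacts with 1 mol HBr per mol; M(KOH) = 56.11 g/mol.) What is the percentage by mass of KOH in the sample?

69.0%

Total n(HBr) added = 0.2337 x 0.04029 = 0.009416 mol.
n(NaOH) used = 0.06342 x 0.01889 = 0.001198 mol, which equals the excess n(HBr).
So n(HBr) consumed by the sample = 0.009416 - 0.001198 = 0.008218 mol.
n(KOH) = 0.008218 / 1 = 0.008218 mol.
mass KOH = 0.008218 x 56.11 = 0.4611 g, so %KOH = 0.4611/0.6684 x 100 = 69.0%.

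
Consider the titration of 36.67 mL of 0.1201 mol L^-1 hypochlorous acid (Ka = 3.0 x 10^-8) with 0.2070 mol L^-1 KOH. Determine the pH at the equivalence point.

n(HClO) = 0.1201 x 0.03667 = 0.004404 mol; V(KOH) at equivalence = 0.004404/0.2070 = 0.02128 L.
At equivalence all the acid is converted to ClO-; total volume = 0.03667 + 0.02128 = 0.05795 L, so [ClO-] = 0.004404/0.05795 = 0.07600 M.
Kb = Kw/Ka = 1.0e-14 / 3.0 x 10^-8 = 3.33e-7.
[OH^-] = sqrt(Kb x [ClO-]) = sqrt(3.33e-7 x 0.07600) = 0.000159 M.
pOH = 3.80, so pH = 14.00 - 3.80 = 10.20.

10.20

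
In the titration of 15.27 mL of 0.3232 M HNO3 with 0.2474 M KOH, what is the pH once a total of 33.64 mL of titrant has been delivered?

12.84

n(acid) = 0.3232 x 0.01527 = 0.004935 mol; n(KOH) added = 0.2474 x 0.03364 = 0.008323 mol.
Base is in excess by 0.008323 - 0.004935 = 0.003387 mol in a total volume of 0.04891 L.
[OH^-] = 0.003387/0.04891 = 0.06926 M, so pOH = 1.16 and pH = 14.00 - 1.16 = 12.84.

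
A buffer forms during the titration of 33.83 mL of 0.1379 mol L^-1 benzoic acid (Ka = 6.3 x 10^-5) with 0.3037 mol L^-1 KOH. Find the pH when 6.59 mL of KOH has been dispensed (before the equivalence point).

4.08

Initial n(C6H5COOH) = 0.1379 x 0.03383 = 0.004665 mol.
n(KOH) added = 0.3037 x 0.006590 = 0.002001 mol, converting that many moles of C6H5COOH to C6H5COO-.
Remaining n(C6H5COOH) = 0.002664 mol; n(C6H5COO-) = 0.002001 mol.
By Henderson-Hasselbalch, pH = pKa + log([A^-]/[HA]) = 4.20 + log(0.002001/0.002664) = 4.20 + (-0.12) = 4.08.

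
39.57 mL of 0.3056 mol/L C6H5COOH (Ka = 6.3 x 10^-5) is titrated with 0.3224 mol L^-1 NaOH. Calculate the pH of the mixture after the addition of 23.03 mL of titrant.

Initial n(C6H5COOH) = 0.3056 x 0.03957 = 0.01209 mol.
n(NaOH) added = 0.3224 x 0.02303 = 0.007425 mol, converting that many moles of C6H5COOH to C6H5COO-.
Remaining n(C6H5COOH) = 0.004668 mol; n(C6H5COO-) = 0.007425 mol.
By Henderson-Hasselbalch, pH = pKa + log([A^-]/[HA]) = 4.20 + log(0.007425/0.004668) = 4.20 + (+0.20) = 4.40.

4.40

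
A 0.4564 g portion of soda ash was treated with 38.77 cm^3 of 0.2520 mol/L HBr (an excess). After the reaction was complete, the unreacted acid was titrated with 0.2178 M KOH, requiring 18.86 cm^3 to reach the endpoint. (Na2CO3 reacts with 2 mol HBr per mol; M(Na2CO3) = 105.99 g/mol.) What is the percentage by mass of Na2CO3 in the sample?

Total n(HBr) added = 0.2520 x 0.03877 = 0.009770 mol.
n(KOH) used = 0.2178 x 0.01886 = 0.004108 mol, which equals the excess n(HBr).
So n(HBr) consumed by the sample = 0.009770 - 0.004108 = 0.005662 mol.
n(Na2CO3) = 0.005662 / 2 = 0.002831 mol.
mass Na2CO3 = 0.002831 x 105.99 = 0.3001 g, so %Na2CO3 = 0.3001/0.4564 x 100 = 65.7%.

65.7%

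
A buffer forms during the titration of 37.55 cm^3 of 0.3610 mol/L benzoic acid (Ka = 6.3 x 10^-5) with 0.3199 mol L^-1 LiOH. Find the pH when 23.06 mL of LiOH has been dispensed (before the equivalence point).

Initial n(C6H5COOH) = 0.3610 x 0.03755 = 0.01356 mol.
n(LiOH) added = 0.3199 x 0.02306 = 0.007377 mol, converting that many moles of C6H5COOH to C6H5COO-.
Remaining n(C6H5COOH) = 0.006179 mol; n(C6H5COO-) = 0.007377 mol.
By Henderson-Hasselbalch, pH = pKa + log([A^-]/[HA]) = 4.20 + log(0.007377/0.006179) = 4.20 + (+0.08) = 4.28.

4.28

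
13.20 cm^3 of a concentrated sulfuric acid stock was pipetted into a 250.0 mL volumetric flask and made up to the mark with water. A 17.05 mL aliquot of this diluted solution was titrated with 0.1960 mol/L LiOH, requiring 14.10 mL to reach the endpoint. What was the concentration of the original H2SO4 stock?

1.53 M

n(LiOH) = 0.1960 x 0.01410 = 0.002764 mol.
n(H2SO4) in the aliquot = 0.002764 x 1/2 = 0.001382 mol.
[diluted H2SO4] = 0.001382 / 0.01705 = 0.08104 M.
Dilution factor = 250.0/13.20 = 18.94, so [stock] = 0.08104 x 18.94 = 1.53 M.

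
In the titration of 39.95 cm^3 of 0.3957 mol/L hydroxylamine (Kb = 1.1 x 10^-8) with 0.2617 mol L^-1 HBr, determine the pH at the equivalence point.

3.42

n(NH2OH) = 0.3957 x 0.03995 = 0.01581 mol; V(HBr) at equivalence = 0.01581/0.2617 = 0.06041 L.
At equivalence the base is fully converted to NH3OH+; total volume = 0.1004 L, so [NH3OH+] = 0.01581/0.1004 = 0.1575 M.
Ka(NH3OH+) = Kw/Kb = 1.0e-14 / 1.1 x 10^-8 = 9.09e-7.
[H^+] = sqrt(Ka x [NH3OH+]) = sqrt(9.09e-7 x 0.1575) = 0.000378 M.
pH = -log(0.000378) = 3.42.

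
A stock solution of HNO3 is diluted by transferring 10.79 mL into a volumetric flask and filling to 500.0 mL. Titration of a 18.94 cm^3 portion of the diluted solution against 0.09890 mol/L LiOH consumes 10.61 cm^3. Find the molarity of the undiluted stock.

2.57 M

n(LiOH) = 0.09890 x 0.01061 = 0.001049 mol.
n(HNO3) in the aliquot = 0.001049 mol.
[diluted HNO3] = 0.001049 / 0.01894 = 0.05540 M.
Dilution factor = 500.0/10.79 = 46.34, so [stock] = 0.05540 x 46.34 = 2.57 M.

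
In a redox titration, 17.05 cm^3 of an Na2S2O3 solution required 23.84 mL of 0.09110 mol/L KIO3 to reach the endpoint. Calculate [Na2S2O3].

n(KIO3) = 0.09110 x 0.02384 = 0.002172 mol.
From the balanced equation, 1 mol KIO3 reacts with 6 mol Na2S2O3, so n(Na2S2O3) = 0.002172 x 6/1 = 0.01303 mol.
[Na2S2O3] = 0.01303 / 0.01705 L = 0.764 M.

0.764 M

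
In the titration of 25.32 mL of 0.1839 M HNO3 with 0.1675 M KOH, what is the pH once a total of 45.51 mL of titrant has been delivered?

n(acid) = 0.1839 x 0.02532 = 0.004656 mol; n(KOH) added = 0.1675 x 0.04551 = 0.007623 mol.
Base is in excess by 0.007623 - 0.004656 = 0.002967 mol in a total volume of 0.07083 L.
[OH^-] = 0.002967/0.07083 = 0.04188 M, so pOH = 1.38 and pH = 14.00 - 1.38 = 12.62.

12.62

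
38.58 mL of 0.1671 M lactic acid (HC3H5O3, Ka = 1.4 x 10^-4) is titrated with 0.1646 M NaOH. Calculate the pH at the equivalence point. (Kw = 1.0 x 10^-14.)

n(HC3H5O3) = 0.1671 x 0.03858 = 0.006447 mol; V(NaOH) at equivalence = 0.006447/0.1646 = 0.03917 L.
At equivalence all the acid is converted to C3H5O3-; total volume = 0.03858 + 0.03917 = 0.07775 L, so [C3H5O3-] = 0.006447/0.07775 = 0.08292 M.
Kb = Kw/Ka = 1.0e-14 / 1.4 x 10^-4 = 7.14e-11.
[OH^-] = sqrt(Kb x [C3H5O3-]) = sqrt(7.14e-11 x 0.08292) = 2.43e-6 M.
pOH = 5.61, so pH = 14.00 - 5.61 = 8.39.

8.39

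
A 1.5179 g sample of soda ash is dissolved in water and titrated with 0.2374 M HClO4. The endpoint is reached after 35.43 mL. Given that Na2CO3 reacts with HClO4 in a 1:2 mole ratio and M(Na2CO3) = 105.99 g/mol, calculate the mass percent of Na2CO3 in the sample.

n(HClO4) = 0.2374 x 0.03543 = 0.008411 mol.
n(Na2CO3) = 0.008411 / 2 = 0.004206 mol.
mass of Na2CO3 = 0.004206 x 105.99 = 0.4457 g.
% purity = 0.4457 / 1.5179 x 100 = 29.4%.

29.4%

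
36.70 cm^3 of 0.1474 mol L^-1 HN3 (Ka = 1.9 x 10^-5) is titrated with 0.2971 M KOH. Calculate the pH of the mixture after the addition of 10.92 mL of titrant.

Initial n(HN3) = 0.1474 x 0.03670 = 0.005410 mol.
n(KOH) added = 0.2971 x 0.01092 = 0.003244 mol, converting that many moles of HN3 to N3-.
Remaining n(HN3) = 0.002165 mol; n(N3-) = 0.003244 mol.
By Henderson-Hasselbalch, pH = pKa + log([A^-]/[HA]) = 4.72 + log(0.003244/0.002165) = 4.72 + (+0.18) = 4.90.

4.90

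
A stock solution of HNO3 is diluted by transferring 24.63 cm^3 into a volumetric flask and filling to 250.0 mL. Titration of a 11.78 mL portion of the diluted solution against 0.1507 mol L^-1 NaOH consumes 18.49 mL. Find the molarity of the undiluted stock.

n(NaOH) = 0.1507 x 0.01849 = 0.002786 mol.
n(HNO3) in the aliquot = 0.002786 mol.
[diluted HNO3] = 0.002786 / 0.01178 = 0.2365 M.
Dilution factor = 250.0/24.63 = 10.15, so [stock] = 0.2365 x 10.15 = 2.40 M.

2.40 M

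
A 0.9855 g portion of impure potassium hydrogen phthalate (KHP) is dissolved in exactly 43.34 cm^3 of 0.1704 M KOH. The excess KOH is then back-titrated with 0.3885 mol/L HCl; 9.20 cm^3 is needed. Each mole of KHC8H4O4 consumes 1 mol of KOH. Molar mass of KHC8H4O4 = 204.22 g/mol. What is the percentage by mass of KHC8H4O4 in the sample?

Total n(KOH) added = 0.1704 x 0.04334 = 0.007385 mol.
n(HCl) used = 0.3885 x 0.009200 = 0.003574 mol, which equals the excess n(KOH).
So n(KOH) consumed by the sample = 0.007385 - 0.003574 = 0.003811 mol.
n(KHC8H4O4) = 0.003811 / 1 = 0.003811 mol.
mass KHC8H4O4 = 0.003811 x 204.22 = 0.7783 g, so %KHC8H4O4 = 0.7783/0.9855 x 100 = 79.0%.

79.0%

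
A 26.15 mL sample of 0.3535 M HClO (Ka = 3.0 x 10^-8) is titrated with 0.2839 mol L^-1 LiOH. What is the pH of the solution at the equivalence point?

n(HClO) = 0.3535 x 0.02615 = 0.009244 mol; V(LiOH) at equivalence = 0.009244/0.2839 = 0.03256 L.
At equivalence all the acid is converted to ClO-; total volume = 0.02615 + 0.03256 = 0.05871 L, so [ClO-] = 0.009244/0.05871 = 0.1575 M.
Kb = Kw/Ka = 1.0e-14 / 3.0 x 10^-8 = 3.33e-7.
[OH^-] = sqrt(Kb x [ClO-]) = sqrt(3.33e-7 x 0.1575) = 0.000229 M.
pOH = 3.64, so pH = 14.00 - 3.64 = 10.36.

10.36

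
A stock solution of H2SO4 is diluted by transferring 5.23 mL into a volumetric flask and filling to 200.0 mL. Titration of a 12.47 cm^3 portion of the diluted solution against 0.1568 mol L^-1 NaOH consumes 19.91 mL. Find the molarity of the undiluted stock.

n(NaOH) = 0.1568 x 0.01991 = 0.003122 mol.
n(H2SO4) in the aliquot = 0.003122 x 1/2 = 0.001561 mol.
[diluted H2SO4] = 0.001561 / 0.01247 = 0.1252 M.
Dilution factor = 200.0/5.230 = 38.24, so [stock] = 0.1252 x 38.24 = 4.79 M.

4.79 M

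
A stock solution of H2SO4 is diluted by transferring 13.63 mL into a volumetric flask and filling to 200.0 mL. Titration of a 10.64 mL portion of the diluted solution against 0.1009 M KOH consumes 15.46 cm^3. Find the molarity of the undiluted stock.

1.08 M

n(KOH) = 0.1009 x 0.01546 = 0.001560 mol.
n(H2SO4) in the aliquot = 0.001560 x 1/2 = 0.0007800 mol.
[diluted H2SO4] = 0.0007800 / 0.01064 = 0.07330 M.
Dilution factor = 200.0/13.63 = 14.67, so [stock] = 0.07330 x 14.67 = 1.08 M.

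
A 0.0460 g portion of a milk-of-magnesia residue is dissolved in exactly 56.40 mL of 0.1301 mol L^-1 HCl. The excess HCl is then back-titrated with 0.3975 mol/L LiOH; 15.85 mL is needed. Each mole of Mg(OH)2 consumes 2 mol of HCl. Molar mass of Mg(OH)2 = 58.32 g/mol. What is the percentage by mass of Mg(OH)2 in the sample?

Total n(HCl) added = 0.1301 x 0.05640 = 0.007338 mol.
n(LiOH) used = 0.3975 x 0.01585 = 0.006300 mol, which equals the excess n(HCl).
So n(HCl) consumed by the sample = 0.007338 - 0.006300 = 0.001037 mol.
n(Mg(OH)2) = 0.001037 / 2 = 0.0005186 mol.
mass Mg(OH)2 = 0.0005186 x 58.32 = 0.03025 g, so %Mg(OH)2 = 0.03025/0.0460 x 100 = 65.8%.

65.8%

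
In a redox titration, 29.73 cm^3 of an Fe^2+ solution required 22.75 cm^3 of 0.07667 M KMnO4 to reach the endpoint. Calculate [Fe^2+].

n(KMnO4) = 0.07667 x 0.02275 = 0.001744 mol.
From the balanced equation, 1 mol KMnO4 reacts with 5 mol Fe^2+, so n(Fe^2+) = 0.001744 x 5/1 = 0.008721 mol.
[Fe^2+] = 0.008721 / 0.02973 L = 0.293 M.

0.293 M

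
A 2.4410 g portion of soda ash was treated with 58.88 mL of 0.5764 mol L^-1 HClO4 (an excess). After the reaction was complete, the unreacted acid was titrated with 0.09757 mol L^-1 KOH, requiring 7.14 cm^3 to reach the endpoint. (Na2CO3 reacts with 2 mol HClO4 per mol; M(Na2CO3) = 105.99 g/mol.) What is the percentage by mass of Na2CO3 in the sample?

72.2%

Total n(HClO4) added = 0.5764 x 0.05888 = 0.03394 mol.
n(KOH) used = 0.09757 x 0.007140 = 0.0006966 mol, which equals the excess n(HClO4).
So n(HClO4) consumed by the sample = 0.03394 - 0.0006966 = 0.03324 mol.
n(Na2CO3) = 0.03324 / 2 = 0.01662 mol.
mass Na2CO3 = 0.01662 x 105.99 = 1.762 g, so %Na2CO3 = 1.762/2.4410 x 100 = 72.2%.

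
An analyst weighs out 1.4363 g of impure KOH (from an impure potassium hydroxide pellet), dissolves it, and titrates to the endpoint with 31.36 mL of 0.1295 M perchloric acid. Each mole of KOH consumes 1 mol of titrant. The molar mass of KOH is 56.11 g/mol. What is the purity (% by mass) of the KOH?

n(HClO4) = 0.1295 x 0.03136 = 0.004061 mol.
n(KOH) = 0.004061 / 1 = 0.004061 mol.
mass of KOH = 0.004061 x 56.11 = 0.2279 g.
% purity = 0.2279 / 1.4363 x 100 = 15.9%.

15.9%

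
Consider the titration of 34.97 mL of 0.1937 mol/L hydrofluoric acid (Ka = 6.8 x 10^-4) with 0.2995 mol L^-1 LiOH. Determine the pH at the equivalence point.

n(HF) = 0.1937 x 0.03497 = 0.006774 mol; V(LiOH) at equivalence = 0.006774/0.2995 = 0.02262 L.
At equivalence all the acid is converted to F-; total volume = 0.03497 + 0.02262 = 0.05759 L, so [F-] = 0.006774/0.05759 = 0.1176 M.
Kb = Kw/Ka = 1.0e-14 / 6.8 x 10^-4 = 1.47e-11.
[OH^-] = sqrt(Kb x [F-]) = sqrt(1.47e-11 x 0.1176) = 1.32e-6 M.
pOH = 5.88, so pH = 14.00 - 5.88 = 8.12.

8.12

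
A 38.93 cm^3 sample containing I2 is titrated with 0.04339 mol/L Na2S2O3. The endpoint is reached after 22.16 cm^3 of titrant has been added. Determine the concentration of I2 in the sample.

0.0123 M

n(Na2S2O3) = 0.04339 x 0.02216 = 0.0009615 mol.
From the balanced equation, 2 mol Na2S2O3 reacts with 1 mol I2, so n(I2) = 0.0009615 x 1/2 = 0.0004808 mol.
[I2] = 0.0004808 / 0.03893 L = 0.0123 M.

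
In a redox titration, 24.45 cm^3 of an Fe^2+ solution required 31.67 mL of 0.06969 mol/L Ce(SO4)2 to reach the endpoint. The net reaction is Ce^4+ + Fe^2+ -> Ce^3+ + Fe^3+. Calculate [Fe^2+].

n(Ce(SO4)2) = 0.06969 x 0.03167 = 0.002207 mol.
From the balanced equation, 1 mol Ce(SO4)2 reacts with 1 mol Fe^2+, so n(Fe^2+) = 0.002207 x 1/1 = 0.002207 mol.
[Fe^2+] = 0.002207 / 0.02445 L = 0.0903 M.

0.0903 M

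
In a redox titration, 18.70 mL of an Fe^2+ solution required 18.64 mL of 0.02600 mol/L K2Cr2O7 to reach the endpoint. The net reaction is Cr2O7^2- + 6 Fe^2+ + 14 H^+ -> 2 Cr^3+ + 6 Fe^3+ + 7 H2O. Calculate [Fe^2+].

n(K2Cr2O7) = 0.02600 x 0.01864 = 0.0004846 mol.
From the balanced equation, 1 mol K2Cr2O7 reacts with 6 mol Fe^2+, so n(Fe^2+) = 0.0004846 x 6/1 = 0.002908 mol.
[Fe^2+] = 0.002908 / 0.01870 L = 0.155 M.

0.155 M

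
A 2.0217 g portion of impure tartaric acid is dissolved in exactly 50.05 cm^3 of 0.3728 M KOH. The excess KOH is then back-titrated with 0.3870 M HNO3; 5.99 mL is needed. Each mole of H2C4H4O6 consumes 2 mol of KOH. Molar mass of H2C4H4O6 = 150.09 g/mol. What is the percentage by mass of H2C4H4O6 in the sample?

Total n(KOH) added = 0.3728 x 0.05005 = 0.01866 mol.
n(HNO3) used = 0.3870 x 0.005990 = 0.002318 mol, which equals the excess n(KOH).
So n(KOH) consumed by the sample = 0.01866 - 0.002318 = 0.01634 mol.
n(H2C4H4O6) = 0.01634 / 2 = 0.008170 mol.
mass H2C4H4O6 = 0.008170 x 150.09 = 1.226 g, so %H2C4H4O6 = 1.226/2.0217 x 100 = 60.7%.

60.7%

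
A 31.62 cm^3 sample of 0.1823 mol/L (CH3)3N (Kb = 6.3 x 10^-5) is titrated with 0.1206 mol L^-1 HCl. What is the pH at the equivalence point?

n((CH3)3N) = 0.1823 x 0.03162 = 0.005764 mol; V(HCl) at equivalence = 0.005764/0.1206 = 0.04780 L.
At equivalence the base is fully converted to (CH3)3NH+; total volume = 0.07942 L, so [(CH3)3NH+] = 0.005764/0.07942 = 0.07258 M.
Ka((CH3)3NH+) = Kw/Kb = 1.0e-14 / 6.3 x 10^-5 = 1.59e-10.
[H^+] = sqrt(Ka x [(CH3)3NH+]) = sqrt(1.59e-10 x 0.07258) = 3.39e-6 M.
pH = -log(3.39e-6) = 5.47.

5.47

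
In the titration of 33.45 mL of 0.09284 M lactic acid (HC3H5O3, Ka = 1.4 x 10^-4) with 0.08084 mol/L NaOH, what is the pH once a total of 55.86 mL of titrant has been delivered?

n(acid) = 0.09284 x 0.03345 = 0.003105 mol; n(NaOH) added = 0.08084 x 0.05586 = 0.004516 mol.
Base is in excess by 0.004516 - 0.003105 = 0.001410 mol in a total volume of 0.08931 L.
[OH^-] = 0.001410/0.08931 = 0.01579 M, so pOH = 1.80 and pH = 14.00 - 1.80 = 12.20.

12.20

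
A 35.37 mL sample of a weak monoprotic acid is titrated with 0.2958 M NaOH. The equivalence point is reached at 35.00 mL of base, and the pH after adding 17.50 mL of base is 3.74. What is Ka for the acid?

17.50 mL is half of the equivalence volume, so this is the half-equivalence point where [HA] = [A^-].
At half-equivalence pH = pKa, so pKa = 3.74.
Ka = 10^(-3.74) = 1.8 x 10^-4.

1.8 x 10^-4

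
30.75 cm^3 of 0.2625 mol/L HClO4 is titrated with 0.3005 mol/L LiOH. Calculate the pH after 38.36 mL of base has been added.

12.70

n(acid) = 0.2625 x 0.03075 = 0.008072 mol; n(LiOH) added = 0.3005 x 0.03836 = 0.01153 mol.
Base is in excess by 0.01153 - 0.008072 = 0.003455 mol in a total volume of 0.06911 L.
[OH^-] = 0.003455/0.06911 = 0.05000 M, so pOH = 1.30 and pH = 14.00 - 1.30 = 12.70.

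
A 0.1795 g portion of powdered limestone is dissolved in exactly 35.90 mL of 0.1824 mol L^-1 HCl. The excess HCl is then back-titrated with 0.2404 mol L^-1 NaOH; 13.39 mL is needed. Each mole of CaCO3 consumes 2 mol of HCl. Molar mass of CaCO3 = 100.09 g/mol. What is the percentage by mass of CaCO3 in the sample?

92.8%

Total n(HCl) added = 0.1824 x 0.03590 = 0.006548 mol.
n(NaOH) used = 0.2404 x 0.01339 = 0.003219 mol, which equals the excess n(HCl).
So n(HCl) consumed by the sample = 0.006548 - 0.003219 = 0.003329 mol.
n(CaCO3) = 0.003329 / 2 = 0.001665 mol.
mass CaCO3 = 0.001665 x 100.09 = 0.1666 g, so %CaCO3 = 0.1666/0.1795 x 100 = 92.8%.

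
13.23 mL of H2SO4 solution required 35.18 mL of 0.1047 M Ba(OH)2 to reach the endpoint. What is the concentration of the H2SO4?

n(Ba(OH)2) delivered = 0.1047 x 0.03518 = 0.003683 mol.
For a 1:1 reaction, n(H2SO4) = 0.003683 mol.
[H2SO4] = 0.003683 mol / 0.01323 L = 0.278 M.

0.278 M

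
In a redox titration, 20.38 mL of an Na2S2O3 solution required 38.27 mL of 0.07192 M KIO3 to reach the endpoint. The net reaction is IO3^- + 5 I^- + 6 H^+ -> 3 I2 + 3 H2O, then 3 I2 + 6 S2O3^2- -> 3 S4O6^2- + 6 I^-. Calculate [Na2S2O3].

0.810 M

n(KIO3) = 0.07192 x 0.03827 = 0.002752 mol.
From the balanced equation, 1 mol KIO3 reacts with 6 mol Na2S2O3, so n(Na2S2O3) = 0.002752 x 6/1 = 0.01651 mol.
[Na2S2O3] = 0.01651 / 0.02038 L = 0.810 M.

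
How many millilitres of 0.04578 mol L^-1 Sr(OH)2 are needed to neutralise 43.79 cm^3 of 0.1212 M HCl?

n(HCl) = 0.1212 mol/L x 0.04379 L = 0.005307 mol.
The neutralisation is 2 HCl : 1 Sr(OH)2, so n(Sr(OH)2) = 0.005307 x 1/2 = 0.002654 mol.
V(Sr(OH)2) = 0.002654 / 0.04578 = 0.05797 L = 58.0 mL.

58.0 mL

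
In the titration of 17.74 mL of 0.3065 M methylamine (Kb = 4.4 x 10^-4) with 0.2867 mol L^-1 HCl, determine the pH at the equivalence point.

5.74

n(CH3NH2) = 0.3065 x 0.01774 = 0.005437 mol; V(HCl) at equivalence = 0.005437/0.2867 = 0.01897 L.
At equivalence the base is fully converted to CH3NH3+; total volume = 0.03671 L, so [CH3NH3+] = 0.005437/0.03671 = 0.1481 M.
Ka(CH3NH3+) = Kw/Kb = 1.0e-14 / 4.4 x 10^-4 = 2.27e-11.
[H^+] = sqrt(Ka x [CH3NH3+]) = sqrt(2.27e-11 x 0.1481) = 1.83e-6 M.
pH = -log(1.83e-6) = 5.74.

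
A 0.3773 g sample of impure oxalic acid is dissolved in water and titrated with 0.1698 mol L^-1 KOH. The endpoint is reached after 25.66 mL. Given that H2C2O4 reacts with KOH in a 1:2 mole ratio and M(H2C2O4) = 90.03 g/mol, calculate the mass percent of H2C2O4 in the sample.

52.0%

n(KOH) = 0.1698 x 0.02566 = 0.004357 mol.
n(H2C2O4) = 0.004357 / 2 = 0.002179 mol.
mass of H2C2O4 = 0.002179 x 90.03 = 0.1961 g.
% purity = 0.1961 / 0.3773 x 100 = 52.0%.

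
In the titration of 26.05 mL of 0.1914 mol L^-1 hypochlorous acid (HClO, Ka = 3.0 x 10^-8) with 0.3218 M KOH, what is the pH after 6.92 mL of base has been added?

Initial n(HClO) = 0.1914 x 0.02605 = 0.004986 mol.
n(KOH) added = 0.3218 x 0.006920 = 0.002227 mol, converting that many moles of HClO to ClO-.
Remaining n(HClO) = 0.002759 mol; n(ClO-) = 0.002227 mol.
By Henderson-Hasselbalch, pH = pKa + log([A^-]/[HA]) = 7.52 + log(0.002227/0.002759) = 7.52 + (-0.09) = 7.43.

7.43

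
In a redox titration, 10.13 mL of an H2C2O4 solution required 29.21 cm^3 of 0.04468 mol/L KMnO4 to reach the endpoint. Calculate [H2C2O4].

0.322 M

n(KMnO4) = 0.04468 x 0.02921 = 0.001305 mol.
From the balanced equation, 2 mol KMnO4 reacts with 5 mol H2C2O4, so n(H2C2O4) = 0.001305 x 5/2 = 0.003263 mol.
[H2C2O4] = 0.003263 / 0.01013 L = 0.322 M.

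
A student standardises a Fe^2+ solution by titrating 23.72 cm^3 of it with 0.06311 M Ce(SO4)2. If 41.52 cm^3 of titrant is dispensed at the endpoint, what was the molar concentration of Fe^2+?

n(Ce(SO4)2) = 0.06311 x 0.04152 = 0.002620 mol.
From the balanced equation, 1 mol Ce(SO4)2 reacts with 1 mol Fe^2+, so n(Fe^2+) = 0.002620 x 1/1 = 0.002620 mol.
[Fe^2+] = 0.002620 / 0.02372 L = 0.110 M.

0.110 M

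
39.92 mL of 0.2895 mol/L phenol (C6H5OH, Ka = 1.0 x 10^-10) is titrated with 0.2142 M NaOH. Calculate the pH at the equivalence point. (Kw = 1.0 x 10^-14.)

n(C6H5OH) = 0.2895 x 0.03992 = 0.01156 mol; V(NaOH) at equivalence = 0.01156/0.2142 = 0.05395 L.
At equivalence all the acid is converted to C6H5O-; total volume = 0.03992 + 0.05395 = 0.09387 L, so [C6H5O-] = 0.01156/0.09387 = 0.1231 M.
Kb = Kw/Ka = 1.0e-14 / 1.0 x 10^-10 = 0.000100.
[OH^-] = sqrt(Kb x [C6H5O-]) = sqrt(0.000100 x 0.1231) = 0.00351 M.
pOH = 2.45, so pH = 14.00 - 2.45 = 11.55.

11.55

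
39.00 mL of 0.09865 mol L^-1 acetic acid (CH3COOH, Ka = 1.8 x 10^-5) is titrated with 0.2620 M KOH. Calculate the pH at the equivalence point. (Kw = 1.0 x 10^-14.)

8.80

n(CH3COOH) = 0.09865 x 0.03900 = 0.003847 mol; V(KOH) at equivalence = 0.003847/0.2620 = 0.01468 L.
At equivalence all the acid is converted to CH3COO-; total volume = 0.03900 + 0.01468 = 0.05368 L, so [CH3COO-] = 0.003847/0.05368 = 0.07167 M.
Kb = Kw/Ka = 1.0e-14 / 1.8 x 10^-5 = 5.56e-10.
[OH^-] = sqrt(Kb x [CH3COO-]) = sqrt(5.56e-10 x 0.07167) = 6.31e-6 M.
pOH = 5.20, so pH = 14.00 - 5.20 = 8.80.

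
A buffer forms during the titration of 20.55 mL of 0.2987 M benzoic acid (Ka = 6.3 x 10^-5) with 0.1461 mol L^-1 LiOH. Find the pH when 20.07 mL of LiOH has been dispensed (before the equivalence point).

Initial n(C6H5COOH) = 0.2987 x 0.02055 = 0.006138 mol.
n(LiOH) added = 0.1461 x 0.02007 = 0.002932 mol, converting that many moles of C6H5COOH to C6H5COO-.
Remaining n(C6H5COOH) = 0.003206 mol; n(C6H5COO-) = 0.002932 mol.
By Henderson-Hasselbalch, pH = pKa + log([A^-]/[HA]) = 4.20 + log(0.002932/0.003206) = 4.20 + (-0.04) = 4.16.

4.16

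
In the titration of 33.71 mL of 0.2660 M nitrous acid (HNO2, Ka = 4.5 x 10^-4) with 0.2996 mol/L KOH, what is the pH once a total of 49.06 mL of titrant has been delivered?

n(acid) = 0.2660 x 0.03371 = 0.008967 mol; n(KOH) added = 0.2996 x 0.04906 = 0.01470 mol.
Base is in excess by 0.01470 - 0.008967 = 0.005732 mol in a total volume of 0.08277 L.
[OH^-] = 0.005732/0.08277 = 0.06925 M, so pOH = 1.16 and pH = 14.00 - 1.16 = 12.84.

12.84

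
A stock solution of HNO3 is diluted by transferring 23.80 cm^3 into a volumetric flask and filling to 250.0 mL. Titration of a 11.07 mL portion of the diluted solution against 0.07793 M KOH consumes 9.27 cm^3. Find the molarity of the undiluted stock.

0.685 M

n(KOH) = 0.07793 x 0.009270 = 0.0007224 mol.
n(HNO3) in the aliquot = 0.0007224 mol.
[diluted HNO3] = 0.0007224 / 0.01107 = 0.06526 M.
Dilution factor = 250.0/23.80 = 10.50, so [stock] = 0.06526 x 10.50 = 0.685 M.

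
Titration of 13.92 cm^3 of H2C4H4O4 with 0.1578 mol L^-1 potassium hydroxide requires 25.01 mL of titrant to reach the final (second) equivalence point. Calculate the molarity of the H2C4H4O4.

n(KOH) = 0.1578 x 0.02501 = 0.003947 mol.
At the final (second) equivalence point, 2 mol OH^- react per mol H2C4H4O4, so n(H2C4H4O4) = 0.003947 / 2 = 0.001973 mol.
[H2C4H4O4] = 0.001973 / 0.01392 L = 0.142 M.

0.142 M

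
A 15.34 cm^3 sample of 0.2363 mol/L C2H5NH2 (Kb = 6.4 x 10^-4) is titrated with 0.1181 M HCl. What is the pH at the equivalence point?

5.95

n(C2H5NH2) = 0.2363 x 0.01534 = 0.003625 mol; V(HCl) at equivalence = 0.003625/0.1181 = 0.03069 L.
At equivalence the base is fully converted to C2H5NH3+; total volume = 0.04603 L, so [C2H5NH3+] = 0.003625/0.04603 = 0.07874 M.
Ka(C2H5NH3+) = Kw/Kb = 1.0e-14 / 6.4 x 10^-4 = 1.56e-11.
[H^+] = sqrt(Ka x [C2H5NH3+]) = sqrt(1.56e-11 x 0.07874) = 1.11e-6 M.
pH = -log(1.11e-6) = 5.95.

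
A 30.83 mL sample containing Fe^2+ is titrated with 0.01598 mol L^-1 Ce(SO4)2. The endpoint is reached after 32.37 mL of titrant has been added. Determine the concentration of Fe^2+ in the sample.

n(Ce(SO4)2) = 0.01598 x 0.03237 = 0.0005173 mol.
From the balanced equation, 1 mol Ce(SO4)2 reacts with 1 mol Fe^2+, so n(Fe^2+) = 0.0005173 x 1/1 = 0.0005173 mol.
[Fe^2+] = 0.0005173 / 0.03083 L = 0.0168 M.

0.0168 M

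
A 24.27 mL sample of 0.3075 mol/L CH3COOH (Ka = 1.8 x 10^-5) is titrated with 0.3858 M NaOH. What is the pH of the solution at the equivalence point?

8.99

n(CH3COOH) = 0.3075 x 0.02427 = 0.007463 mol; V(NaOH) at equivalence = 0.007463/0.3858 = 0.01934 L.
At equivalence all the acid is converted to CH3COO-; total volume = 0.02427 + 0.01934 = 0.04361 L, so [CH3COO-] = 0.007463/0.04361 = 0.1711 M.
Kb = Kw/Ka = 1.0e-14 / 1.8 x 10^-5 = 5.56e-10.
[OH^-] = sqrt(Kb x [CH3COO-]) = sqrt(5.56e-10 x 0.1711) = 9.75e-6 M.
pOH = 5.01, so pH = 14.00 - 5.01 = 8.99.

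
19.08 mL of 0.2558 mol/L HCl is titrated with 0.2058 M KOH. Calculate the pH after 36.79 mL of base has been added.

12.68

n(acid) = 0.2558 x 0.01908 = 0.004881 mol; n(KOH) added = 0.2058 x 0.03679 = 0.007571 mol.
Base is in excess by 0.007571 - 0.004881 = 0.002691 mol in a total volume of 0.05587 L.
[OH^-] = 0.002691/0.05587 = 0.04816 M, so pOH = 1.32 and pH = 14.00 - 1.32 = 12.68.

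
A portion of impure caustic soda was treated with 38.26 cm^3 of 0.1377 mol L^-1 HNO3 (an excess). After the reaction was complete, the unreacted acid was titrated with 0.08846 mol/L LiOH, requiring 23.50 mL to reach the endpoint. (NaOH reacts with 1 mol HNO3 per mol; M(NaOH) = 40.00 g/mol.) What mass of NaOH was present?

0.128 g

Total n(HNO3) added = 0.1377 x 0.03826 = 0.005268 mol.
n(LiOH) used = 0.08846 x 0.02350 = 0.002079 mol, which equals the excess n(HNO3).
So n(HNO3) consumed by the sample = 0.005268 - 0.002079 = 0.003190 mol.
n(NaOH) = 0.003190 / 1 = 0.003190 mol.
mass = 0.003190 mol x 40.00 g/mol = 0.128 g.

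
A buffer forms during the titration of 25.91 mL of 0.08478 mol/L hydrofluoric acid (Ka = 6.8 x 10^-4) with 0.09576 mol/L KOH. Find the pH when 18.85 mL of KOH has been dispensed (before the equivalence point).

3.83

Initial n(HF) = 0.08478 x 0.02591 = 0.002197 mol.
n(KOH) added = 0.09576 x 0.01885 = 0.001805 mol, converting that many moles of HF to F-.
Remaining n(HF) = 0.0003916 mol; n(F-) = 0.001805 mol.
By Henderson-Hasselbalch, pH = pKa + log([A^-]/[HA]) = 3.17 + log(0.001805/0.0003916) = 3.17 + (+0.66) = 3.83.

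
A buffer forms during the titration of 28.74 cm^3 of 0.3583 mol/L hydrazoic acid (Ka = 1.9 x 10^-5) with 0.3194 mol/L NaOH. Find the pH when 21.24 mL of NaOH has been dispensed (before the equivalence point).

Initial n(HN3) = 0.3583 x 0.02874 = 0.01030 mol.
n(NaOH) added = 0.3194 x 0.02124 = 0.006784 mol, converting that many moles of HN3 to N3-.
Remaining n(HN3) = 0.003513 mol; n(N3-) = 0.006784 mol.
By Henderson-Hasselbalch, pH = pKa + log([A^-]/[HA]) = 4.72 + log(0.006784/0.003513) = 4.72 + (+0.29) = 5.01.

5.01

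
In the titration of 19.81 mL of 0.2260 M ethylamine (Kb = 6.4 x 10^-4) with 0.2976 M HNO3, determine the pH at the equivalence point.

n(C2H5NH2) = 0.2260 x 0.01981 = 0.004477 mol; V(HNO3) at equivalence = 0.004477/0.2976 = 0.01504 L.
At equivalence the base is fully converted to C2H5NH3+; total volume = 0.03485 L, so [C2H5NH3+] = 0.004477/0.03485 = 0.1285 M.
Ka(C2H5NH3+) = Kw/Kb = 1.0e-14 / 6.4 x 10^-4 = 1.56e-11.
[H^+] = sqrt(Ka x [C2H5NH3+]) = sqrt(1.56e-11 x 0.1285) = 1.42e-6 M.
pH = -log(1.42e-6) = 5.85.

5.85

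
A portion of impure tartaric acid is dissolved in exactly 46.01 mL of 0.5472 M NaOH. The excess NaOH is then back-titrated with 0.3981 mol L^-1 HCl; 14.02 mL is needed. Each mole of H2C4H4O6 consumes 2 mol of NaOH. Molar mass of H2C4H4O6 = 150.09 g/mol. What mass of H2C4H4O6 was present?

1.47 g

Total n(NaOH) added = 0.5472 x 0.04601 = 0.02518 mol.
n(HCl) used = 0.3981 x 0.01402 = 0.005581 mol, which equals the excess n(NaOH).
So n(NaOH) consumed by the sample = 0.02518 - 0.005581 = 0.01960 mol.
n(H2C4H4O6) = 0.01960 / 2 = 0.009798 mol.
mass = 0.009798 mol x 150.09 g/mol = 1.47 g.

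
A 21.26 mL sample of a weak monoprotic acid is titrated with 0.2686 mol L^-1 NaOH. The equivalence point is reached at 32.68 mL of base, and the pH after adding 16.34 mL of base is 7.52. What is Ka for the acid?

3.0 x 10^-8

16.34 mL is half of the equivalence volume, so this is the half-equivalence point where [HA] = [A^-].
At half-equivalence pH = pKa, so pKa = 7.52.
Ka = 10^(-7.52) = 3.0 x 10^-8.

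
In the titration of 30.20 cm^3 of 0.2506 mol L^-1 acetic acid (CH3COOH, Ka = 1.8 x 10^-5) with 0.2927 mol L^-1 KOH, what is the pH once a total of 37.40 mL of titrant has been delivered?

12.70

n(acid) = 0.2506 x 0.03020 = 0.007568 mol; n(KOH) added = 0.2927 x 0.03740 = 0.01095 mol.
Base is in excess by 0.01095 - 0.007568 = 0.003379 mol in a total volume of 0.06760 L.
[OH^-] = 0.003379/0.06760 = 0.04998 M, so pOH = 1.30 and pH = 14.00 - 1.30 = 12.70.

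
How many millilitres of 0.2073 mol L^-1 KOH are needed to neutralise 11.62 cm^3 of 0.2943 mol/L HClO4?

16.5 mL

n(HClO4) = 0.2943 mol/L x 0.01162 L = 0.003420 mol.
At equivalence n(KOH) = n(HClO4) = 0.003420 mol.
V(KOH) = 0.003420 / 0.2073 = 0.01650 L = 16.5 mL.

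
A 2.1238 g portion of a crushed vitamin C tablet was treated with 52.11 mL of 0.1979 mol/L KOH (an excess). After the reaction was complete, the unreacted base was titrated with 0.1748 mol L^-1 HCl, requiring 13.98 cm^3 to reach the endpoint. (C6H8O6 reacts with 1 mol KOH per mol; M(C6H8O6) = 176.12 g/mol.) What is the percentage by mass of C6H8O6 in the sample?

65.3%

Total n(KOH) added = 0.1979 x 0.05211 = 0.01031 mol.
n(HCl) used = 0.1748 x 0.01398 = 0.002444 mol, which equals the excess n(KOH).
So n(KOH) consumed by the sample = 0.01031 - 0.002444 = 0.007869 mol.
n(C6H8O6) = 0.007869 / 1 = 0.007869 mol.
mass C6H8O6 = 0.007869 x 176.12 = 1.386 g, so %C6H8O6 = 1.386/2.1238 x 100 = 65.3%.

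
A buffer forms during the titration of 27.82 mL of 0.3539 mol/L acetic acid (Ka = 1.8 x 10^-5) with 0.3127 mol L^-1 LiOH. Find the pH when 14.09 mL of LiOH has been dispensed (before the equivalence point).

4.65

Initial n(CH3COOH) = 0.3539 x 0.02782 = 0.009845 mol.
n(LiOH) added = 0.3127 x 0.01409 = 0.004406 mol, converting that many moles of CH3COOH to CH3COO-.
Remaining n(CH3COOH) = 0.005440 mol; n(CH3COO-) = 0.004406 mol.
By Henderson-Hasselbalch, pH = pKa + log([A^-]/[HA]) = 4.74 + log(0.004406/0.005440) = 4.74 + (-0.09) = 4.65.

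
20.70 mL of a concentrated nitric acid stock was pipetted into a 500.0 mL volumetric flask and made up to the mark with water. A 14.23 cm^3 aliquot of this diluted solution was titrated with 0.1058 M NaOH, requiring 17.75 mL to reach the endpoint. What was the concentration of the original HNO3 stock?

n(NaOH) = 0.1058 x 0.01775 = 0.001878 mol.
n(HNO3) in the aliquot = 0.001878 mol.
[diluted HNO3] = 0.001878 / 0.01423 = 0.1320 M.
Dilution factor = 500.0/20.70 = 24.15, so [stock] = 0.1320 x 24.15 = 3.19 M.

3.19 M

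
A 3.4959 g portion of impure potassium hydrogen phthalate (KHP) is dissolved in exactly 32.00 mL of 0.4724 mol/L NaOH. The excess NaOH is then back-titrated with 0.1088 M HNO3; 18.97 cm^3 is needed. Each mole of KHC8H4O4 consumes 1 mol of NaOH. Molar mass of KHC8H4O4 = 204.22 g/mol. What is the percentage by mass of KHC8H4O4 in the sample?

76.3%

Total n(NaOH) added = 0.4724 x 0.03200 = 0.01512 mol.
n(HNO3) used = 0.1088 x 0.01897 = 0.002064 mol, which equals the excess n(NaOH).
So n(NaOH) consumed by the sample = 0.01512 - 0.002064 = 0.01305 mol.
n(KHC8H4O4) = 0.01305 / 1 = 0.01305 mol.
mass KHC8H4O4 = 0.01305 x 204.22 = 2.666 g, so %KHC8H4O4 = 2.666/3.4959 x 100 = 76.3%.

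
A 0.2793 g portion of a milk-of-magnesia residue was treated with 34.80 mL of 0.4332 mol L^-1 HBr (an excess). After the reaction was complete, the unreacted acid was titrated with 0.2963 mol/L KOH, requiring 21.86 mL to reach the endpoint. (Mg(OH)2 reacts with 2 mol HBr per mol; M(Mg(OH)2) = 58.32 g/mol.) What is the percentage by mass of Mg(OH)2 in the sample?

89.8%

Total n(HBr) added = 0.4332 x 0.03480 = 0.01508 mol.
n(KOH) used = 0.2963 x 0.02186 = 0.006477 mol, which equals the excess n(HBr).
So n(HBr) consumed by the sample = 0.01508 - 0.006477 = 0.008598 mol.
n(Mg(OH)2) = 0.008598 / 2 = 0.004299 mol.
mass Mg(OH)2 = 0.004299 x 58.32 = 0.2507 g, so %Mg(OH)2 = 0.2507/0.2793 x 100 = 89.8%.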